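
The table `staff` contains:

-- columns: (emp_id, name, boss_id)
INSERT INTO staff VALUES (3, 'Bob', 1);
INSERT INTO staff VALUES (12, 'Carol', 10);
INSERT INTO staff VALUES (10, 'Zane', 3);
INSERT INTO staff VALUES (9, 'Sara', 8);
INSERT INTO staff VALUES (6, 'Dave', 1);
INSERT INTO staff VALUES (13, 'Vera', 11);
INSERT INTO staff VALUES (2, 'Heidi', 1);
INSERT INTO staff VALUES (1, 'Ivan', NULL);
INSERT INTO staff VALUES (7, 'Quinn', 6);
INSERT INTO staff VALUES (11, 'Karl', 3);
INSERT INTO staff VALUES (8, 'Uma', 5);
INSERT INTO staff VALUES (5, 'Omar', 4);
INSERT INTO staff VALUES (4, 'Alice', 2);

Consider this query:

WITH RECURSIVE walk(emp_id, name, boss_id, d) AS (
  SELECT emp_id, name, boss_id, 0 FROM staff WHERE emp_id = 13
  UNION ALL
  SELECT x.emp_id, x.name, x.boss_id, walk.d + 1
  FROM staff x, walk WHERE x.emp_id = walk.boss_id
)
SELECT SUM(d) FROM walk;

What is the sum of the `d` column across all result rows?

6

Base: emp_id=13 (Vera), boss_id=11, d 0.
Iteration 1: join on emp_id=11 -> Karl (id 11, boss_id=3, d 1).
Iteration 2: join on emp_id=3 -> Bob (id 3, boss_id=1, d 2).
Iteration 3: join on emp_id=1 -> Ivan (id 1, boss_id=NULL, d 3).
Iteration 4: boss_id is NULL; no match; recursion stops.
SUM(d) = 0 + 1 + 2 + 3 = 6.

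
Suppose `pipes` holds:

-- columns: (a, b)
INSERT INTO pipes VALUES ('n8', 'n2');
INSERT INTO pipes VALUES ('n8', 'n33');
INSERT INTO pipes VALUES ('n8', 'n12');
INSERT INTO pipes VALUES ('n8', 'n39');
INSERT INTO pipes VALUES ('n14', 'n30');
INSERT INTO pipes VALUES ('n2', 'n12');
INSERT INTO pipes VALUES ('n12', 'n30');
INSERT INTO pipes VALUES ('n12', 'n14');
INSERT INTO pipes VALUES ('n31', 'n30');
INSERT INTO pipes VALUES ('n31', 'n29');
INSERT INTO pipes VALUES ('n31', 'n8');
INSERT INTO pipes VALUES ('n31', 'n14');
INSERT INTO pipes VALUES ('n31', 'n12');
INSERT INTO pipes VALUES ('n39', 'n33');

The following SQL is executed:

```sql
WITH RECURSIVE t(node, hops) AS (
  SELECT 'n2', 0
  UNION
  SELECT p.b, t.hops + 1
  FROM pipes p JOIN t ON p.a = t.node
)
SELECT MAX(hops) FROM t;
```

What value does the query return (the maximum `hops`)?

3

Base: (n2, hops=0).
Iteration 1: edges from {n2} -> (n12, hops=1).
Iteration 2: edges from {n12} -> (n14, hops=2), (n30, hops=2).
Iteration 3: edges from {n14,n30} -> (n30, hops=3).
Iteration 4: no outgoing edges from {n30}; recursion stops.
hops values: 0, 1, 2, 2, 3; the maximum is 3.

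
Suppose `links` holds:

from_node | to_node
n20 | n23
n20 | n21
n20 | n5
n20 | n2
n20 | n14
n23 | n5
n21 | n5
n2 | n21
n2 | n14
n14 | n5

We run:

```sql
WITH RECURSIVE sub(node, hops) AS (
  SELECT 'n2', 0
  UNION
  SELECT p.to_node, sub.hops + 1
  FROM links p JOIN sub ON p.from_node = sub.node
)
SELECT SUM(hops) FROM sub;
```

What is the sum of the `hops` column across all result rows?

4

Base: (n2, hops=0).
Iteration 1: edges from {n2} -> (n14, hops=1), (n21, hops=1).
Iteration 2: edges from {n14,n21} -> (n5, hops=2). [UNION drops 1 duplicate row(s)]
Iteration 3: no outgoing edges from {n5}; recursion stops.
SUM(hops) = 0 + 1 + 1 + 2 = 4.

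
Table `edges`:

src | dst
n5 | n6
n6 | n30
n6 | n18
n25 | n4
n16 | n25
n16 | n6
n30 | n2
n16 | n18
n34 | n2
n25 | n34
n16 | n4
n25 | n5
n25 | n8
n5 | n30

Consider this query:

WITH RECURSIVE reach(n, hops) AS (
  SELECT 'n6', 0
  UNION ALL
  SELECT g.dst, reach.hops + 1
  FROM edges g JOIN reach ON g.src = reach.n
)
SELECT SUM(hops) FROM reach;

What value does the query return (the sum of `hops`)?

4

Base: (n6, hops=0).
Iteration 1: edges from {n6} -> (n18, hops=1), (n30, hops=1).
Iteration 2: edges from {n18,n30} -> (n2, hops=2).
Iteration 3: no outgoing edges from {n2}; recursion stops.
SUM(hops) = 0 + 1 + 1 + 2 = 4.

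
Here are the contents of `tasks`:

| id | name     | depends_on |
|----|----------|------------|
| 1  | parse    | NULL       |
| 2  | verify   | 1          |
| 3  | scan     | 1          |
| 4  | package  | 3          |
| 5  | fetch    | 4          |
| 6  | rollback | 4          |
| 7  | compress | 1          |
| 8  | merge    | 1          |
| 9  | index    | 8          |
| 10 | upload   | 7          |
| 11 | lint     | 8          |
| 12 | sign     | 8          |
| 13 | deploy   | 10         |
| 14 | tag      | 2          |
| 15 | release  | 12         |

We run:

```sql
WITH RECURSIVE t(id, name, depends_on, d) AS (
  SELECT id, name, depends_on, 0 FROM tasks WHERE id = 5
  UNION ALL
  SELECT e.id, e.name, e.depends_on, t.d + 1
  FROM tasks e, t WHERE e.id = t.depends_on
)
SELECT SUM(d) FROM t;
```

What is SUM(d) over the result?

Base: id=5 (fetch), depends_on=4, d 0.
Iteration 1: join on id=4 -> package (id 4, depends_on=3, d 1).
Iteration 2: join on id=3 -> scan (id 3, depends_on=1, d 2).
Iteration 3: join on id=1 -> parse (id 1, depends_on=NULL, d 3).
Iteration 4: depends_on is NULL; no match; recursion stops.
SUM(d) = 0 + 1 + 2 + 3 = 6.

6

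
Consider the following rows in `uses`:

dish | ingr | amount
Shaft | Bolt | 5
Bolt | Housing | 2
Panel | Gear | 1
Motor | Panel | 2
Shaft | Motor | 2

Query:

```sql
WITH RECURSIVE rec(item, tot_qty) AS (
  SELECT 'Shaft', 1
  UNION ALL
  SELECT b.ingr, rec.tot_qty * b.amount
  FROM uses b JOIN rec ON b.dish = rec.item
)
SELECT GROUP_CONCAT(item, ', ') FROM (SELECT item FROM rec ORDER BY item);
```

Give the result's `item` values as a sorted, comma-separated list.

Bolt, Gear, Housing, Motor, Panel, Shaft

Base: (Shaft, tot_qty=1).
Iteration 1: components of {Shaft} -> Bolt = 1*5 = 5, Motor = 1*2 = 2.
Iteration 2: components of {Bolt,Motor} -> Housing = 5*2 = 10, Panel = 2*2 = 4.
Iteration 3: components of {Housing,Panel} -> Gear = 4*1 = 4.
Iteration 4: no further components; recursion stops.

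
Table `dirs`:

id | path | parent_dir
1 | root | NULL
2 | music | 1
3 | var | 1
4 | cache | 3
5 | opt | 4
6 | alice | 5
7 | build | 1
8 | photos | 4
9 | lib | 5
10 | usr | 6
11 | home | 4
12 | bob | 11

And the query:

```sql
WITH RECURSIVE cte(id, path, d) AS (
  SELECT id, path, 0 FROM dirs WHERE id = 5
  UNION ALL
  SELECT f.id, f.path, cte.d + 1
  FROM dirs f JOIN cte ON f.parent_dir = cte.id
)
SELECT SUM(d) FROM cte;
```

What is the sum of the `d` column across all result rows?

4

Base: id=5 (opt) at d 0.
Iteration 1: rows with parent_dir in {5} -> alice (id 6, d 1), lib (id 9, d 1).
Iteration 2: rows with parent_dir in {6,9} -> usr (id 10, d 2).
Iteration 3: no rows with parent_dir in {10}; recursion stops.
SUM(d) = 0 + 1 + 1 + 2 = 4.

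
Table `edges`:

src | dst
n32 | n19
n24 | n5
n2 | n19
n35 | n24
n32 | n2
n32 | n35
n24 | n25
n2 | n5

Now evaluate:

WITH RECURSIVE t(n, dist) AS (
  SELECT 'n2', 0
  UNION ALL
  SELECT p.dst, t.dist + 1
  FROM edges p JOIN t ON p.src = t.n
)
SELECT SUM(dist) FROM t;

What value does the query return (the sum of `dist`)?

Base: (n2, dist=0).
Iteration 1: edges from {n2} -> (n19, dist=1), (n5, dist=1).
Iteration 2: no outgoing edges from {n19,n5}; recursion stops.
SUM(dist) = 0 + 1 + 1 = 2.

2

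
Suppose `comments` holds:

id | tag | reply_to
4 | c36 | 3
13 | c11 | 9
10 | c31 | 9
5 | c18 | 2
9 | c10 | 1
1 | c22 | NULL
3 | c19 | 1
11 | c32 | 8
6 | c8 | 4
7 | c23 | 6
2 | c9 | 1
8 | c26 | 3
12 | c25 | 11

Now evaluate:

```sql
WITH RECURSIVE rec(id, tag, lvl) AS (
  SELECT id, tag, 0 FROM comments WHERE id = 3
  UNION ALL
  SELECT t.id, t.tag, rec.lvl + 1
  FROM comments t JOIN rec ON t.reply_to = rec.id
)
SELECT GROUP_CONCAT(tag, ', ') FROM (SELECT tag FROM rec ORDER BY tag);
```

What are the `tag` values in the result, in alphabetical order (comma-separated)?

Base: id=3 (c19) at lvl 0.
Iteration 1: rows with reply_to in {3} -> c36 (id 4, lvl 1), c26 (id 8, lvl 1).
Iteration 2: rows with reply_to in {4,8} -> c8 (id 6, lvl 2), c32 (id 11, lvl 2).
Iteration 3: rows with reply_to in {6,11} -> c23 (id 7, lvl 3), c25 (id 12, lvl 3).
Iteration 4: no rows with reply_to in {7,12}; recursion stops.

c19, c23, c25, c26, c32, c36, c8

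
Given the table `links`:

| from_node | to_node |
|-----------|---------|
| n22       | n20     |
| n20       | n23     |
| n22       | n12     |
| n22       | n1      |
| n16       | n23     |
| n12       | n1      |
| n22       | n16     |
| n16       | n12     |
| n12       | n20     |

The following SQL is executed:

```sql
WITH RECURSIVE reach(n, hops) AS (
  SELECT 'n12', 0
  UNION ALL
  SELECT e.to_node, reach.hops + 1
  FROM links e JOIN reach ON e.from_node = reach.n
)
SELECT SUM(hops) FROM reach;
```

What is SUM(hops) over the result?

4

Base: (n12, hops=0).
Iteration 1: edges from {n12} -> (n1, hops=1), (n20, hops=1).
Iteration 2: edges from {n1,n20} -> (n23, hops=2).
Iteration 3: no outgoing edges from {n23}; recursion stops.
SUM(hops) = 0 + 1 + 1 + 2 = 4.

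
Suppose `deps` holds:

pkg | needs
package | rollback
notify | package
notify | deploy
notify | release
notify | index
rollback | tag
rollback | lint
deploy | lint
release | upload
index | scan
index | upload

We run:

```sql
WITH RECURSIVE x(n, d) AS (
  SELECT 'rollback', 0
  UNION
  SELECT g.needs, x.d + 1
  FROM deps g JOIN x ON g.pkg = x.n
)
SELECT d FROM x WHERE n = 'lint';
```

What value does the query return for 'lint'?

Base: (rollback, d=0).
Iteration 1: edges from {rollback} -> (lint, d=1), (tag, d=1).
Iteration 2: no outgoing edges from {lint,tag}; recursion stops.

1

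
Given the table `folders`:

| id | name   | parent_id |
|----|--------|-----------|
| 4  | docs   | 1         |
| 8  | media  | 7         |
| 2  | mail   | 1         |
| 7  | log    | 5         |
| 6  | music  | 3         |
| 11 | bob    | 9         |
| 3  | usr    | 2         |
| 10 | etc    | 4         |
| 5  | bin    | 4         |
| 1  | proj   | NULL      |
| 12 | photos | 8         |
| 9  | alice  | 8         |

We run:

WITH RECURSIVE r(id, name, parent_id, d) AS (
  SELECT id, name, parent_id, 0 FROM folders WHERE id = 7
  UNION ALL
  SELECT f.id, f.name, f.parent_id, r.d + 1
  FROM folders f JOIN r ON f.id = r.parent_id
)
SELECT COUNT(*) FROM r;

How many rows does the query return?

4

Base: id=7 (log), parent_id=5, d 0.
Iteration 1: join on id=5 -> bin (id 5, parent_id=4, d 1).
Iteration 2: join on id=4 -> docs (id 4, parent_id=1, d 2).
Iteration 3: join on id=1 -> proj (id 1, parent_id=NULL, d 3).
Iteration 4: parent_id is NULL; no match; recursion stops.
Total rows emitted: 4.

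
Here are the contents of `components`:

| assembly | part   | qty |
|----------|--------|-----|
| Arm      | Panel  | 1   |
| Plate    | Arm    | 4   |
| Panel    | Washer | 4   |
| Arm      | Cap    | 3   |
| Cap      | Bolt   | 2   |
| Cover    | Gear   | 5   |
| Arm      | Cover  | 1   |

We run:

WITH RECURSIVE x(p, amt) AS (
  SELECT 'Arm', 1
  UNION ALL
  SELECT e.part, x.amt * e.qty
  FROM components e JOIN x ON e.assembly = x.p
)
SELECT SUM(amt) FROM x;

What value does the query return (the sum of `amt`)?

Base: (Arm, amt=1).
Iteration 1: components of {Arm} -> Cap = 1*3 = 3, Cover = 1*1 = 1, Panel = 1*1 = 1.
Iteration 2: components of {Cap,Cover,Panel} -> Bolt = 3*2 = 6, Gear = 1*5 = 5, Washer = 1*4 = 4.
Iteration 3: no further components; recursion stops.
SUM(amt) = 1 + 1 + 1 + 3 + 5 + 4 + 6 = 21.

21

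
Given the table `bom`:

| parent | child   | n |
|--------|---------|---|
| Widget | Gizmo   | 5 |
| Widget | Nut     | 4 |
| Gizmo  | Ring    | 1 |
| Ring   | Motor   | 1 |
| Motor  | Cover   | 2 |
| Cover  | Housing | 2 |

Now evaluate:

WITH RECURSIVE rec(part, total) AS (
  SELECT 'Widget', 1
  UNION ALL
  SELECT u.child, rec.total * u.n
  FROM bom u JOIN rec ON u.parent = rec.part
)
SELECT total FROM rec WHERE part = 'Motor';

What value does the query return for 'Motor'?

Base: (Widget, total=1).
Iteration 1: components of {Widget} -> Gizmo = 1*5 = 5, Nut = 1*4 = 4.
Iteration 2: components of {Gizmo,Nut} -> Ring = 5*1 = 5.
Iteration 3: components of {Ring} -> Motor = 5*1 = 5.
Iteration 4: components of {Motor} -> Cover = 5*2 = 10.
Iteration 5: components of {Cover} -> Housing = 10*2 = 20.
Iteration 6: no further components; recursion stops.

5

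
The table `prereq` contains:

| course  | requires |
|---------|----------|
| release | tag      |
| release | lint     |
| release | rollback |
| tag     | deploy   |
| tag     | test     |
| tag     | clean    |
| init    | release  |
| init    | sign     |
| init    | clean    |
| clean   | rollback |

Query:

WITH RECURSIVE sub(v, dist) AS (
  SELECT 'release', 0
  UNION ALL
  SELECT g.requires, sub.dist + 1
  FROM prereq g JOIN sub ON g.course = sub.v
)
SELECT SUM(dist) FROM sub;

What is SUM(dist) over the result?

12

Base: (release, dist=0).
Iteration 1: edges from {release} -> (lint, dist=1), (rollback, dist=1), (tag, dist=1).
Iteration 2: edges from {lint,rollback,tag} -> (clean, dist=2), (deploy, dist=2), (test, dist=2).
Iteration 3: edges from {clean,deploy,test} -> (rollback, dist=3).
Iteration 4: no outgoing edges from {rollback}; recursion stops.
SUM(dist) = 0 + 1 + 1 + 1 + 2 + 2 + 2 + 3 = 12.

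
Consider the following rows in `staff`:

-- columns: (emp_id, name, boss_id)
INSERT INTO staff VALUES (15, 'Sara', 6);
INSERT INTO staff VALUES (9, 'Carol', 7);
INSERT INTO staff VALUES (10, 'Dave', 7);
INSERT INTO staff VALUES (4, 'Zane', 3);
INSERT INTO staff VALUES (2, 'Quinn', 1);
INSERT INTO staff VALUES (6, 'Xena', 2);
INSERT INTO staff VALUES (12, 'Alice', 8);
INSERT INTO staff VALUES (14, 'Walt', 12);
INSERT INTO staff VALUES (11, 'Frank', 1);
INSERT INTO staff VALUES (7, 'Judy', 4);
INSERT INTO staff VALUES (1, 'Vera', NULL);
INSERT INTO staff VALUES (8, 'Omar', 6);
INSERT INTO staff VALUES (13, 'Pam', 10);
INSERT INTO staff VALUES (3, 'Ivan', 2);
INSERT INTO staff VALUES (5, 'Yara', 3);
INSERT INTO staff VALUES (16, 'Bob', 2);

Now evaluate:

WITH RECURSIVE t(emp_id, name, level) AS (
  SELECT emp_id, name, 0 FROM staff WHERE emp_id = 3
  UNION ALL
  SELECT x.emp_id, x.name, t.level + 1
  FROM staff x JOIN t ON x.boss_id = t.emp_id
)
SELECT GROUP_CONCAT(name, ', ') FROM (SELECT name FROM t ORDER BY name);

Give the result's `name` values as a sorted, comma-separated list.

Base: emp_id=3 (Ivan) at level 0.
Iteration 1: rows with boss_id in {3} -> Zane (id 4, level 1), Yara (id 5, level 1).
Iteration 2: rows with boss_id in {4,5} -> Judy (id 7, level 2).
Iteration 3: rows with boss_id in {7} -> Carol (id 9, level 3), Dave (id 10, level 3).
Iteration 4: rows with boss_id in {9,10} -> Pam (id 13, level 4).
Iteration 5: no rows with boss_id in {13}; recursion stops.

Carol, Dave, Ivan, Judy, Pam, Yara, Zane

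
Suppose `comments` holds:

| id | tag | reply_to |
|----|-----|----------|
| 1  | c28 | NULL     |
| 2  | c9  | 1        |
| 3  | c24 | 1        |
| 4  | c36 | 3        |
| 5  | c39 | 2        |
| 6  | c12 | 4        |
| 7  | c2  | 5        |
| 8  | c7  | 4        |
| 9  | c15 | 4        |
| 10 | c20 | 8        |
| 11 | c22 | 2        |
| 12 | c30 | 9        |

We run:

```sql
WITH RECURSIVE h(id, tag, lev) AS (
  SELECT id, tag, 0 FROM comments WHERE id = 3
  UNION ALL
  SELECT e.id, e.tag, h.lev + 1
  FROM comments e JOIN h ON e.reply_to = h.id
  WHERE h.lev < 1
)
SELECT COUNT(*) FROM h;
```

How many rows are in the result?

2

Base: id=3 (c24) at lev 0.
Iteration 1: rows with reply_to in {3} -> c36 (id 4, lev 1).
Iteration 2: lev < 1 fails for all current rows; recursion stops.
Total rows emitted: 2.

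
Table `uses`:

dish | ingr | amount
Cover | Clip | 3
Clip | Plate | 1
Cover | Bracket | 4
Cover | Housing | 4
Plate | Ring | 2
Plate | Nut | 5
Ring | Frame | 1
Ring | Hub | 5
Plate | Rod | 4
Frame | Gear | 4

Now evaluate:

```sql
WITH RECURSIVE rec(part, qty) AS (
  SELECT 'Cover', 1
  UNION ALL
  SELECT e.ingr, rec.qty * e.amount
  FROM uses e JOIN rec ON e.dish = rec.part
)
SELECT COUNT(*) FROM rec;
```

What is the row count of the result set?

Base: (Cover, qty=1).
Iteration 1: components of {Cover} -> Bracket = 1*4 = 4, Clip = 1*3 = 3, Housing = 1*4 = 4.
Iteration 2: components of {Bracket,Clip,Housing} -> Plate = 3*1 = 3.
Iteration 3: components of {Plate} -> Nut = 3*5 = 15, Ring = 3*2 = 6, Rod = 3*4 = 12.
Iteration 4: components of {Nut,Ring,Rod} -> Frame = 6*1 = 6, Hub = 6*5 = 30.
Iteration 5: components of {Frame,Hub} -> Gear = 6*4 = 24.
Iteration 6: no further components; recursion stops.
Total rows emitted: 11.

11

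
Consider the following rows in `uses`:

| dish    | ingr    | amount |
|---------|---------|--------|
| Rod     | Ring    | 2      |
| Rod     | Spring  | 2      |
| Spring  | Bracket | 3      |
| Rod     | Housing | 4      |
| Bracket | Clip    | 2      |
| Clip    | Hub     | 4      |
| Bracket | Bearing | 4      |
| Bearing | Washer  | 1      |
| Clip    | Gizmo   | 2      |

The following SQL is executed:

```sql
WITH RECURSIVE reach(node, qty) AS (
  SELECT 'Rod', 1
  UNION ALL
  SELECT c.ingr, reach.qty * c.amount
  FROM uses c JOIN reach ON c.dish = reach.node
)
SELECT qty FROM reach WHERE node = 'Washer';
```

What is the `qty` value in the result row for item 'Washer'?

Base: (Rod, qty=1).
Iteration 1: components of {Rod} -> Housing = 1*4 = 4, Ring = 1*2 = 2, Spring = 1*2 = 2.
Iteration 2: components of {Housing,Ring,Spring} -> Bracket = 2*3 = 6.
Iteration 3: components of {Bracket} -> Bearing = 6*4 = 24, Clip = 6*2 = 12.
Iteration 4: components of {Bearing,Clip} -> Gizmo = 12*2 = 24, Hub = 12*4 = 48, Washer = 24*1 = 24.
Iteration 5: no further components; recursion stops.

24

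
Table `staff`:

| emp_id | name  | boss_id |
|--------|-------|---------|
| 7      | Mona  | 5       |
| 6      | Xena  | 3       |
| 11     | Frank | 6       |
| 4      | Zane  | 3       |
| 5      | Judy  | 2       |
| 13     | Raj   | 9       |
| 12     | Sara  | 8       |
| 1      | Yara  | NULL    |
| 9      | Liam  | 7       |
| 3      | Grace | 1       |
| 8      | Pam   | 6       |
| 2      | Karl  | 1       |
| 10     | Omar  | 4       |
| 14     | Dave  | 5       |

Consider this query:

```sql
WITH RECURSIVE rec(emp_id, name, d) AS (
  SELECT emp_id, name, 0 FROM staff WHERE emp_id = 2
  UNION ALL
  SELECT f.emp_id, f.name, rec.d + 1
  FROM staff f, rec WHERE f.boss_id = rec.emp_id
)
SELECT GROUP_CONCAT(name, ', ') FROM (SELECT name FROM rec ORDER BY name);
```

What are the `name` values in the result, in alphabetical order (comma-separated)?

Dave, Judy, Karl, Liam, Mona, Raj

Base: emp_id=2 (Karl) at d 0.
Iteration 1: rows with boss_id in {2} -> Judy (id 5, d 1).
Iteration 2: rows with boss_id in {5} -> Mona (id 7, d 2), Dave (id 14, d 2).
Iteration 3: rows with boss_id in {7,14} -> Liam (id 9, d 3).
Iteration 4: rows with boss_id in {9} -> Raj (id 13, d 4).
Iteration 5: no rows with boss_id in {13}; recursion stops.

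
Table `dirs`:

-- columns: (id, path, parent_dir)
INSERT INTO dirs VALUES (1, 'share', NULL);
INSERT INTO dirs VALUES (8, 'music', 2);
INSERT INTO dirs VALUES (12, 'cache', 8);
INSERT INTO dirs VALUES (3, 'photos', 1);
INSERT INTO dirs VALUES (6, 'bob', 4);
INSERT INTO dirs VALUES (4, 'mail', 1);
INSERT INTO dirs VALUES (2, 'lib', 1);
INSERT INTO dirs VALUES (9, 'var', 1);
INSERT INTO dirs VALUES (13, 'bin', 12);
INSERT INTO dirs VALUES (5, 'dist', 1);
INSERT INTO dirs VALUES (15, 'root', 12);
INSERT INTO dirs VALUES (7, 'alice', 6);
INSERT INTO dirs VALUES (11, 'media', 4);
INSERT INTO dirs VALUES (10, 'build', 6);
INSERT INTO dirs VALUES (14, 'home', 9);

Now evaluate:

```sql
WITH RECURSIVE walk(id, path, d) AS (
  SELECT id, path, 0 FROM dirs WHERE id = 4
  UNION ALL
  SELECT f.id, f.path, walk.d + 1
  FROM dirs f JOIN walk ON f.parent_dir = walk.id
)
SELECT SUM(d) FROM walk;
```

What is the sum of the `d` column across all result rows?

Base: id=4 (mail) at d 0.
Iteration 1: rows with parent_dir in {4} -> bob (id 6, d 1), media (id 11, d 1).
Iteration 2: rows with parent_dir in {6,11} -> alice (id 7, d 2), build (id 10, d 2).
Iteration 3: no rows with parent_dir in {7,10}; recursion stops.
SUM(d) = 0 + 1 + 1 + 2 + 2 = 6.

6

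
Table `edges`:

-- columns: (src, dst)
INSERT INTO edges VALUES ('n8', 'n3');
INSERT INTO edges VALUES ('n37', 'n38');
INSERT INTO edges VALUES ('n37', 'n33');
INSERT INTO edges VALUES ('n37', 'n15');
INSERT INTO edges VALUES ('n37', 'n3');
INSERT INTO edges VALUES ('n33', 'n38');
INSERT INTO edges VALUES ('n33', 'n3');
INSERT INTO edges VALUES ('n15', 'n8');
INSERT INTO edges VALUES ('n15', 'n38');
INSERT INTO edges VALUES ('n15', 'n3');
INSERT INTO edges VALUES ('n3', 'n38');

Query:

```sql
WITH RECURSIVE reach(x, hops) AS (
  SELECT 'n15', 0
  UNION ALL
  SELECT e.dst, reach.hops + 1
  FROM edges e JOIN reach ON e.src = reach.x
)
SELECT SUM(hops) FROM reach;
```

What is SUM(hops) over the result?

10

Base: (n15, hops=0).
Iteration 1: edges from {n15} -> (n3, hops=1), (n38, hops=1), (n8, hops=1).
Iteration 2: edges from {n3,n38,n8} -> (n3, hops=2), (n38, hops=2).
Iteration 3: edges from {n3,n38} -> (n38, hops=3).
Iteration 4: no outgoing edges from {n38}; recursion stops.
SUM(hops) = 0 + 1 + 1 + 1 + 2 + 2 + 3 = 10.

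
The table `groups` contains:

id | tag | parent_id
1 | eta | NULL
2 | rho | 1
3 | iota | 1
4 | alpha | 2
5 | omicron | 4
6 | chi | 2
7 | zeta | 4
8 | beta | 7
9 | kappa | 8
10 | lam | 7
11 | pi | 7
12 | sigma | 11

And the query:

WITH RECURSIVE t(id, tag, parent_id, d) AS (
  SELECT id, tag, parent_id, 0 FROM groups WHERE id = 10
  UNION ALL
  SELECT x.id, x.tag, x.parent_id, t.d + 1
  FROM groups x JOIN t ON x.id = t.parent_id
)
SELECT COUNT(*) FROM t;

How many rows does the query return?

5

Base: id=10 (lam), parent_id=7, d 0.
Iteration 1: join on id=7 -> zeta (id 7, parent_id=4, d 1).
Iteration 2: join on id=4 -> alpha (id 4, parent_id=2, d 2).
Iteration 3: join on id=2 -> rho (id 2, parent_id=1, d 3).
Iteration 4: join on id=1 -> eta (id 1, parent_id=NULL, d 4).
Iteration 5: parent_id is NULL; no match; recursion stops.
Total rows emitted: 5.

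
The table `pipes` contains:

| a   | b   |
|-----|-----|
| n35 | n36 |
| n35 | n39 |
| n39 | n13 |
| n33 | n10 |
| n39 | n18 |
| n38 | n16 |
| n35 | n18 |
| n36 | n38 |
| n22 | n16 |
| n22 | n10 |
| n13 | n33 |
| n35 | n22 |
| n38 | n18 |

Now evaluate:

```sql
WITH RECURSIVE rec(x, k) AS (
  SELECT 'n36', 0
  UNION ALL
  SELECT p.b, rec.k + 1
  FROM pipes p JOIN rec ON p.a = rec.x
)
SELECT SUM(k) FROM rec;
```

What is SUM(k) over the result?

5

Base: (n36, k=0).
Iteration 1: edges from {n36} -> (n38, k=1).
Iteration 2: edges from {n38} -> (n16, k=2), (n18, k=2).
Iteration 3: no outgoing edges from {n16,n18}; recursion stops.
SUM(k) = 0 + 1 + 2 + 2 = 5.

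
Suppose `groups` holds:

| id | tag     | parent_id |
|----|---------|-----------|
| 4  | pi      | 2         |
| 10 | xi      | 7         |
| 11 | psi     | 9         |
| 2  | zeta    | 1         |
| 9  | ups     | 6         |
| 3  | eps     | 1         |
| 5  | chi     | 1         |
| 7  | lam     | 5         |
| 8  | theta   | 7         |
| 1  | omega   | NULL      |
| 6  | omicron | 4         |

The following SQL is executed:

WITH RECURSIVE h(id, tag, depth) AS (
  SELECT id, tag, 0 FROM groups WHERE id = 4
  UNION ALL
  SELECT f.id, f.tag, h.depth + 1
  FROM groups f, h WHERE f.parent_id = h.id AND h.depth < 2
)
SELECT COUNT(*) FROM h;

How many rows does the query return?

Base: id=4 (pi) at depth 0.
Iteration 1: rows with parent_id in {4} -> omicron (id 6, depth 1).
Iteration 2: rows with parent_id in {6} -> ups (id 9, depth 2).
Iteration 3: depth < 2 fails for all current rows; recursion stops.
Total rows emitted: 3.

3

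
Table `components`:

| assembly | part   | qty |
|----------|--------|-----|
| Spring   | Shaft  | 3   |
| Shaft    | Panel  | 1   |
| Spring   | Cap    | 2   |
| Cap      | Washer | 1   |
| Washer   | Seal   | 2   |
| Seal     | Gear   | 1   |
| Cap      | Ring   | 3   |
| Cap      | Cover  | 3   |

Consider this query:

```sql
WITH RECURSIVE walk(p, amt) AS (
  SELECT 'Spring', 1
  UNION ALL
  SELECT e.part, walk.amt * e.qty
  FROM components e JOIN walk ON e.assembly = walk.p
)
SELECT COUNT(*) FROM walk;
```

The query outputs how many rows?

Base: (Spring, amt=1).
Iteration 1: components of {Spring} -> Cap = 1*2 = 2, Shaft = 1*3 = 3.
Iteration 2: components of {Cap,Shaft} -> Cover = 2*3 = 6, Panel = 3*1 = 3, Ring = 2*3 = 6, Washer = 2*1 = 2.
Iteration 3: components of {Cover,Panel,Ring,Washer} -> Seal = 2*2 = 4.
Iteration 4: components of {Seal} -> Gear = 4*1 = 4.
Iteration 5: no further components; recursion stops.
Total rows emitted: 9.

9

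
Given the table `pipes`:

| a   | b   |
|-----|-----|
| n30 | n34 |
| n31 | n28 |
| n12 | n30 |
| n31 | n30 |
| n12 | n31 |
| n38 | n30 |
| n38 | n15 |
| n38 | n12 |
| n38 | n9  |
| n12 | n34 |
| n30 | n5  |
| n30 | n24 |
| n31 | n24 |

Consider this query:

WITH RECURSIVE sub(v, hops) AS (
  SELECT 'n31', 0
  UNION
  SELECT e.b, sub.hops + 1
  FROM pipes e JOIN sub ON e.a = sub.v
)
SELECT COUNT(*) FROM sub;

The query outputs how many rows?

Base: (n31, hops=0).
Iteration 1: edges from {n31} -> (n24, hops=1), (n28, hops=1), (n30, hops=1).
Iteration 2: edges from {n24,n28,n30} -> (n24, hops=2), (n34, hops=2), (n5, hops=2).
Iteration 3: no outgoing edges from {n24,n34,n5}; recursion stops.
Total rows emitted: 7.

7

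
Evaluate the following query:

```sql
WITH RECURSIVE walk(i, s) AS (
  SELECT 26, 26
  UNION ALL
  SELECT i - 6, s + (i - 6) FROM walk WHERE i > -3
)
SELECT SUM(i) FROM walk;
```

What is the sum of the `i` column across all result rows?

66

Base: i=26, s=26.
Iteration 1: 26 > -3 holds -> i = 26 - 6 = 20, s = 26 + 20 = 46.
Iteration 2: 20 > -3 holds -> i = 20 - 6 = 14, s = 46 + 14 = 60.
Iteration 3: 14 > -3 holds -> i = 14 - 6 = 8, s = 60 + 8 = 68.
Iteration 4: 8 > -3 holds -> i = 8 - 6 = 2, s = 68 + 2 = 70.
Iteration 5: 2 > -3 holds -> i = 2 - 6 = -4, s = 70 + -4 = 66.
Iteration 6: -4 > -3 fails; recursion stops.
SUM(i) = 26 + 20 + 14 + 8 + 2 + -4 = 66.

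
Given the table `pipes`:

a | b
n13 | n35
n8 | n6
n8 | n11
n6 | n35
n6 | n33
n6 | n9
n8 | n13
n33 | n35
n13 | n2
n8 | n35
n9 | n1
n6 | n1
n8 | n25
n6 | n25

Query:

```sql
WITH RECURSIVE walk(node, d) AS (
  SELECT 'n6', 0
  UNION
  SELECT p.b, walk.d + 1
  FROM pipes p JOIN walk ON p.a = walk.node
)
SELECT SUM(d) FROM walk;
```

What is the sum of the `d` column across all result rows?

Base: (n6, d=0).
Iteration 1: edges from {n6} -> (n1, d=1), (n25, d=1), (n33, d=1), (n35, d=1), (n9, d=1).
Iteration 2: edges from {n1,n25,n33,n35,n9} -> (n1, d=2), (n35, d=2).
Iteration 3: no outgoing edges from {n1,n35}; recursion stops.
SUM(d) = 0 + 1 + 1 + 1 + 1 + 1 + 2 + 2 = 9.

9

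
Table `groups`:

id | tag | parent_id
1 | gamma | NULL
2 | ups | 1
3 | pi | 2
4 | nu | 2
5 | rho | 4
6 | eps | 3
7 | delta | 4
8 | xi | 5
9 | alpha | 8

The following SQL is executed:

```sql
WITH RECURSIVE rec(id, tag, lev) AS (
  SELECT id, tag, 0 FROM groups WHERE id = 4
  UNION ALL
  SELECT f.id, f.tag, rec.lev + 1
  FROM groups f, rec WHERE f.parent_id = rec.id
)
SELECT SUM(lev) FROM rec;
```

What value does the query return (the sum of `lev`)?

7

Base: id=4 (nu) at lev 0.
Iteration 1: rows with parent_id in {4} -> rho (id 5, lev 1), delta (id 7, lev 1).
Iteration 2: rows with parent_id in {5,7} -> xi (id 8, lev 2).
Iteration 3: rows with parent_id in {8} -> alpha (id 9, lev 3).
Iteration 4: no rows with parent_id in {9}; recursion stops.
SUM(lev) = 0 + 1 + 1 + 2 + 3 = 7.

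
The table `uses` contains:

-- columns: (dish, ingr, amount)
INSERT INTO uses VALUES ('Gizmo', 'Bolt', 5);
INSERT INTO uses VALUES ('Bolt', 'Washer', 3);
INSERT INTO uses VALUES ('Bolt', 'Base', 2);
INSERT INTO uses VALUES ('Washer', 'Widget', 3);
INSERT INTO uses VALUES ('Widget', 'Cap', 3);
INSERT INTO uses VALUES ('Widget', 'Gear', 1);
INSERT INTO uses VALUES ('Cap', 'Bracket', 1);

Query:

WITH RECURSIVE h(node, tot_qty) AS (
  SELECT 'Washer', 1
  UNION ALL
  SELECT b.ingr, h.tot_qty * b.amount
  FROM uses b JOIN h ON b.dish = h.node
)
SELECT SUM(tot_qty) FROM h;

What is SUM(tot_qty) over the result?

25

Base: (Washer, tot_qty=1).
Iteration 1: components of {Washer} -> Widget = 1*3 = 3.
Iteration 2: components of {Widget} -> Cap = 3*3 = 9, Gear = 3*1 = 3.
Iteration 3: components of {Cap,Gear} -> Bracket = 9*1 = 9.
Iteration 4: no further components; recursion stops.
SUM(tot_qty) = 1 + 3 + 9 + 3 + 9 = 25.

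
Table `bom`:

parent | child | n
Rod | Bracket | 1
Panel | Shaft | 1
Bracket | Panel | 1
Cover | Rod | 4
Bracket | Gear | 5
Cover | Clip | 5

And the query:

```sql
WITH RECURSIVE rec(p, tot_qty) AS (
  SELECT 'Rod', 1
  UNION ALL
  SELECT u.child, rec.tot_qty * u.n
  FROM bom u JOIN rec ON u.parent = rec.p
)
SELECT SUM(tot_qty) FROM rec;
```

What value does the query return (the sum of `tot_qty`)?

Base: (Rod, tot_qty=1).
Iteration 1: components of {Rod} -> Bracket = 1*1 = 1.
Iteration 2: components of {Bracket} -> Gear = 1*5 = 5, Panel = 1*1 = 1.
Iteration 3: components of {Gear,Panel} -> Shaft = 1*1 = 1.
Iteration 4: no further components; recursion stops.
SUM(tot_qty) = 1 + 1 + 5 + 1 + 1 = 9.

9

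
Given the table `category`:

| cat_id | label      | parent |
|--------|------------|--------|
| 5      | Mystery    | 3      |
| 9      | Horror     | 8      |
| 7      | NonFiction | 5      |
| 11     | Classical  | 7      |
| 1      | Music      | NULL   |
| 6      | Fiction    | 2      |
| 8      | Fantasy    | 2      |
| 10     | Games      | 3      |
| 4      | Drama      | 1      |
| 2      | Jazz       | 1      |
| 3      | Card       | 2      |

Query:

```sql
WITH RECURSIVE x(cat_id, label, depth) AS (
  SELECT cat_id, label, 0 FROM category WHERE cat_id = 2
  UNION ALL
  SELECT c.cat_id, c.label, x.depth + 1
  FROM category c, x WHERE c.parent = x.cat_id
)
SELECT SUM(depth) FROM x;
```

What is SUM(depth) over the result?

Base: cat_id=2 (Jazz) at depth 0.
Iteration 1: rows with parent in {2} -> Card (id 3, depth 1), Fiction (id 6, depth 1), Fantasy (id 8, depth 1).
Iteration 2: rows with parent in {3,6,8} -> Mystery (id 5, depth 2), Horror (id 9, depth 2), Games (id 10, depth 2).
Iteration 3: rows with parent in {5,9,10} -> NonFiction (id 7, depth 3).
Iteration 4: rows with parent in {7} -> Classical (id 11, depth 4).
Iteration 5: no rows with parent in {11}; recursion stops.
SUM(depth) = 0 + 1 + 1 + 1 + 2 + 2 + 2 + 3 + 4 = 16.

16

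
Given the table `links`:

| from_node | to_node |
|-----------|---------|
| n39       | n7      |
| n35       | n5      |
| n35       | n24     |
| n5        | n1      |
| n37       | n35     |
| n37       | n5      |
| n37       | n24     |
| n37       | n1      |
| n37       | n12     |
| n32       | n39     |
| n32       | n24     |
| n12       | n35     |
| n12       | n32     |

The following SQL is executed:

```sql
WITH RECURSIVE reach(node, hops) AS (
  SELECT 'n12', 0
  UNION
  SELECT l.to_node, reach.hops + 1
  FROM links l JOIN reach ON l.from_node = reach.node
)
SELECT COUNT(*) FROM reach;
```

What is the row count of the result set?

8

Base: (n12, hops=0).
Iteration 1: edges from {n12} -> (n32, hops=1), (n35, hops=1).
Iteration 2: edges from {n32,n35} -> (n24, hops=2), (n39, hops=2), (n5, hops=2). [UNION drops 1 duplicate row(s)]
Iteration 3: edges from {n24,n39,n5} -> (n1, hops=3), (n7, hops=3).
Iteration 4: no outgoing edges from {n1,n7}; recursion stops.
Total rows emitted: 8.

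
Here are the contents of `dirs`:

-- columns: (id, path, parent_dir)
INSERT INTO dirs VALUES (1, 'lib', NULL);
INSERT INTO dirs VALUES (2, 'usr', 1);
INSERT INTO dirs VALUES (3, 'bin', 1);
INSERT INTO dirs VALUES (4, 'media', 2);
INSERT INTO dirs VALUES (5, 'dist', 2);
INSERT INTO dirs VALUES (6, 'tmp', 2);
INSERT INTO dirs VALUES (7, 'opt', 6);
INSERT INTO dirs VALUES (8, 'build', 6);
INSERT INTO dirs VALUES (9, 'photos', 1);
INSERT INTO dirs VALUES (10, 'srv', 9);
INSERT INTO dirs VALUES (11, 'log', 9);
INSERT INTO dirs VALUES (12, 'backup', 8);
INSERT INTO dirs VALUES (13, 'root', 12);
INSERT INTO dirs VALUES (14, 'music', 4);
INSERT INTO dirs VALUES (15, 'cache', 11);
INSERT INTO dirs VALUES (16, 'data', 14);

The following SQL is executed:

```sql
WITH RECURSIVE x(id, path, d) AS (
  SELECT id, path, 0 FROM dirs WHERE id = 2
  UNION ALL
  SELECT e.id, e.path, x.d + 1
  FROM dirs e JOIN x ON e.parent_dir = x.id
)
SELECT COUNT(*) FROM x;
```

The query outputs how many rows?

Base: id=2 (usr) at d 0.
Iteration 1: rows with parent_dir in {2} -> media (id 4, d 1), dist (id 5, d 1), tmp (id 6, d 1).
Iteration 2: rows with parent_dir in {4,5,6} -> opt (id 7, d 2), build (id 8, d 2), music (id 14, d 2).
Iteration 3: rows with parent_dir in {7,8,14} -> backup (id 12, d 3), data (id 16, d 3).
Iteration 4: rows with parent_dir in {12,16} -> root (id 13, d 4).
Iteration 5: no rows with parent_dir in {13}; recursion stops.
Total rows emitted: 10.

10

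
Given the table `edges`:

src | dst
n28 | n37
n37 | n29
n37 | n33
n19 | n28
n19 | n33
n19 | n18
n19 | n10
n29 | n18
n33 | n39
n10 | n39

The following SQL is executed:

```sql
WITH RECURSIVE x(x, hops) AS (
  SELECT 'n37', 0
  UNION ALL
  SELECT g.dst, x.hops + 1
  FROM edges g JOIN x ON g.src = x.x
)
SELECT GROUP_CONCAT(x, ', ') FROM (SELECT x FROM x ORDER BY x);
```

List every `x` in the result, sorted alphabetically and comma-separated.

n18, n29, n33, n37, n39

Base: (n37, hops=0).
Iteration 1: edges from {n37} -> (n29, hops=1), (n33, hops=1).
Iteration 2: edges from {n29,n33} -> (n18, hops=2), (n39, hops=2).
Iteration 3: no outgoing edges from {n18,n39}; recursion stops.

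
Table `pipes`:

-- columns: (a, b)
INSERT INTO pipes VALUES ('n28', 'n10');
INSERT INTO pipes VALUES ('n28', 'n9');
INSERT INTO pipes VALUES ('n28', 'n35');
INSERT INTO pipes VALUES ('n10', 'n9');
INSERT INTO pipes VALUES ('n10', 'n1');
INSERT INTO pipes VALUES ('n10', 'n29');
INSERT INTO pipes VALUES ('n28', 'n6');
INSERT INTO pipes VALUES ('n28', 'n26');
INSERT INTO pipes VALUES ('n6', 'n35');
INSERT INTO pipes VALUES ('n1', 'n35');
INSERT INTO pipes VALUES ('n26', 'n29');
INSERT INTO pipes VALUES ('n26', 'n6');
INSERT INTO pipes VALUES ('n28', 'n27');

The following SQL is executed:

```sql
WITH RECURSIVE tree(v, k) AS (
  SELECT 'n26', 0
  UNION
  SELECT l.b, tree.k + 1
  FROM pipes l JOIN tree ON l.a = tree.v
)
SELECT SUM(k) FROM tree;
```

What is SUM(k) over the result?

Base: (n26, k=0).
Iteration 1: edges from {n26} -> (n29, k=1), (n6, k=1).
Iteration 2: edges from {n29,n6} -> (n35, k=2).
Iteration 3: no outgoing edges from {n35}; recursion stops.
SUM(k) = 0 + 1 + 1 + 2 = 4.

4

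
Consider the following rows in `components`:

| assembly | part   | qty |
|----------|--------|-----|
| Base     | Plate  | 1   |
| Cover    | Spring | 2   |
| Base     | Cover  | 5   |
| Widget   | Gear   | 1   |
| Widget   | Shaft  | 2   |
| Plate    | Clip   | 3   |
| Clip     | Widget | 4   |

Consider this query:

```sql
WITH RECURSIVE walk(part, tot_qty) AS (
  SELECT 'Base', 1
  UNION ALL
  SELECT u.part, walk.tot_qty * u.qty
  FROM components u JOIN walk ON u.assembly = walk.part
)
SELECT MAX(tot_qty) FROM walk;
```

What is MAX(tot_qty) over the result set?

Base: (Base, tot_qty=1).
Iteration 1: components of {Base} -> Cover = 1*5 = 5, Plate = 1*1 = 1.
Iteration 2: components of {Cover,Plate} -> Clip = 1*3 = 3, Spring = 5*2 = 10.
Iteration 3: components of {Clip,Spring} -> Widget = 3*4 = 12.
Iteration 4: components of {Widget} -> Gear = 12*1 = 12, Shaft = 12*2 = 24.
Iteration 5: no further components; recursion stops.
tot_qty values: 1, 1, 5, 3, 10, 12, 24, 12; the maximum is 24.

24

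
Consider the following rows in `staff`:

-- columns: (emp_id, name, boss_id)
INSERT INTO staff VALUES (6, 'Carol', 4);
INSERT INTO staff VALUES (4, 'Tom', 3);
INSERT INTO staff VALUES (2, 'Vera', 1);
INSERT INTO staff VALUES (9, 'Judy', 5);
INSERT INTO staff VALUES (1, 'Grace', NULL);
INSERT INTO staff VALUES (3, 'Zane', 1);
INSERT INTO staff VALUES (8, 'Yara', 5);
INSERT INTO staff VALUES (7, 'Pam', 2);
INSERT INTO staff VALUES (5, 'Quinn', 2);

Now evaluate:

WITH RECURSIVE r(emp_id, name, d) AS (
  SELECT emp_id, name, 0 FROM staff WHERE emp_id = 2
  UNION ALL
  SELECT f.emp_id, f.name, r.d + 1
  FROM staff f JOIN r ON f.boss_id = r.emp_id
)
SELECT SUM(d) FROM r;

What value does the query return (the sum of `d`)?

6

Base: emp_id=2 (Vera) at d 0.
Iteration 1: rows with boss_id in {2} -> Quinn (id 5, d 1), Pam (id 7, d 1).
Iteration 2: rows with boss_id in {5,7} -> Yara (id 8, d 2), Judy (id 9, d 2).
Iteration 3: no rows with boss_id in {8,9}; recursion stops.
SUM(d) = 0 + 1 + 1 + 2 + 2 = 6.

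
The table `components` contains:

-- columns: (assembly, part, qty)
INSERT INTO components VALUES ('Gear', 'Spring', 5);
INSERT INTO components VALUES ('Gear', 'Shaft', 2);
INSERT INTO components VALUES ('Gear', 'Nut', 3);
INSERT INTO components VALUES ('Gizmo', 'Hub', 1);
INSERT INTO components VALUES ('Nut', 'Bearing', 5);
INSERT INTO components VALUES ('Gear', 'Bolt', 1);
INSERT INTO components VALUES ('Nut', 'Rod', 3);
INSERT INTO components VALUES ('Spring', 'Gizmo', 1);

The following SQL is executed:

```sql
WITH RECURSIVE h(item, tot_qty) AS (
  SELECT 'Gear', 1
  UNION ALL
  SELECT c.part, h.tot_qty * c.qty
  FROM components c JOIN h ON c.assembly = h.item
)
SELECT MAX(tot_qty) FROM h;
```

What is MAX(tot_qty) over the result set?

Base: (Gear, tot_qty=1).
Iteration 1: components of {Gear} -> Bolt = 1*1 = 1, Nut = 1*3 = 3, Shaft = 1*2 = 2, Spring = 1*5 = 5.
Iteration 2: components of {Bolt,Nut,Shaft,Spring} -> Bearing = 3*5 = 15, Gizmo = 5*1 = 5, Rod = 3*3 = 9.
Iteration 3: components of {Bearing,Gizmo,Rod} -> Hub = 5*1 = 5.
Iteration 4: no further components; recursion stops.
tot_qty values: 1, 3, 1, 5, 2, 9, 15, 5, 5; the maximum is 15.

15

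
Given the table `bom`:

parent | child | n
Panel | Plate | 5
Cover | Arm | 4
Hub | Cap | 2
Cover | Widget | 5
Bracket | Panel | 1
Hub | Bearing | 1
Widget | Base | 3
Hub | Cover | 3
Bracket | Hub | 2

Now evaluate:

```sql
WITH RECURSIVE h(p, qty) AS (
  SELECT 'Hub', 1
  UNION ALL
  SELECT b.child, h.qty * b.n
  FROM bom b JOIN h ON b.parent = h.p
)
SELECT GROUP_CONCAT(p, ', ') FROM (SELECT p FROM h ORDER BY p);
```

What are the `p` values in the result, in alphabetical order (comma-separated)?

Arm, Base, Bearing, Cap, Cover, Hub, Widget

Base: (Hub, qty=1).
Iteration 1: components of {Hub} -> Bearing = 1*1 = 1, Cap = 1*2 = 2, Cover = 1*3 = 3.
Iteration 2: components of {Bearing,Cap,Cover} -> Arm = 3*4 = 12, Widget = 3*5 = 15.
Iteration 3: components of {Arm,Widget} -> Base = 15*3 = 45.
Iteration 4: no further components; recursion stops.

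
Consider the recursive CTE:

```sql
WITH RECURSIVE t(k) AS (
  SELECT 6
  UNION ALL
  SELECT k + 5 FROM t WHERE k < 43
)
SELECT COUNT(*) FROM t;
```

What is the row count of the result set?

Base: k=6.
Iteration 1: 6 < 43 holds -> k = 6 + 5 = 11.
Iteration 2: 11 < 43 holds -> k = 11 + 5 = 16.
Iteration 3: 16 < 43 holds -> k = 16 + 5 = 21.
Iteration 4: 21 < 43 holds -> k = 21 + 5 = 26.
Iteration 5: 26 < 43 holds -> k = 26 + 5 = 31.
Iteration 6: 31 < 43 holds -> k = 31 + 5 = 36.
Iteration 7: 36 < 43 holds -> k = 36 + 5 = 41.
Iteration 8: 41 < 43 holds -> k = 41 + 5 = 46.
Iteration 9: 46 < 43 fails; recursion stops.
Total rows emitted: 9.

9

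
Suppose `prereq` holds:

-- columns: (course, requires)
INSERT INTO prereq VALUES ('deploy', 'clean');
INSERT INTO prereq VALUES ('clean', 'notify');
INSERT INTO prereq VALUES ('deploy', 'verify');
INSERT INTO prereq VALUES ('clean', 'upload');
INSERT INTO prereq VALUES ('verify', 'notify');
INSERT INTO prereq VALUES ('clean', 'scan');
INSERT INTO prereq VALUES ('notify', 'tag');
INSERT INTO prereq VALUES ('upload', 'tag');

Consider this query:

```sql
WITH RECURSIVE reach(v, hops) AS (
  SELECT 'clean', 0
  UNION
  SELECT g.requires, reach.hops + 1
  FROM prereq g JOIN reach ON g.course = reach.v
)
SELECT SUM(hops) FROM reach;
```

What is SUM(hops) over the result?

5

Base: (clean, hops=0).
Iteration 1: edges from {clean} -> (notify, hops=1), (scan, hops=1), (upload, hops=1).
Iteration 2: edges from {notify,scan,upload} -> (tag, hops=2). [UNION drops 1 duplicate row(s)]
Iteration 3: no outgoing edges from {tag}; recursion stops.
SUM(hops) = 0 + 1 + 1 + 1 + 2 = 5.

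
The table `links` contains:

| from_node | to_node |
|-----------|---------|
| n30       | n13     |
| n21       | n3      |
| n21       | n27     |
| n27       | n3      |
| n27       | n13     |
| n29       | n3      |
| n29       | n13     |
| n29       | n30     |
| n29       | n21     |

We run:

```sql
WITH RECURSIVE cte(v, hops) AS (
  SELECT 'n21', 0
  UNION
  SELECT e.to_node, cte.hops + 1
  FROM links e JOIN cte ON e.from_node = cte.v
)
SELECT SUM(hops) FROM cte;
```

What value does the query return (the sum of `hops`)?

Base: (n21, hops=0).
Iteration 1: edges from {n21} -> (n27, hops=1), (n3, hops=1).
Iteration 2: edges from {n27,n3} -> (n13, hops=2), (n3, hops=2).
Iteration 3: no outgoing edges from {n13,n3}; recursion stops.
SUM(hops) = 0 + 1 + 1 + 2 + 2 = 6.

6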